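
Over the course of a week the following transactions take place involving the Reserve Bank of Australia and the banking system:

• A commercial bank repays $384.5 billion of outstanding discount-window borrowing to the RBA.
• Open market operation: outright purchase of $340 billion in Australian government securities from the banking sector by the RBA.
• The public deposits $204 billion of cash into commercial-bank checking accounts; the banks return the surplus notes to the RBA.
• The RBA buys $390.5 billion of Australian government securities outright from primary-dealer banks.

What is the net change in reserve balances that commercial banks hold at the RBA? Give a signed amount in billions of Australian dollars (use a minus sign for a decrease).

Discount-window repayment $384.5 billion: repayment is debited from reserves → −$384.5B.
OMO purchase (from banks) $340 billion: the RBA pays by crediting reserve accounts → +$340B.
Currency deposit $204 billion: returned notes are swapped for reserve credit → +$204B.
OMO purchase (from banks) $390.5 billion: the RBA pays by crediting reserve accounts → +$390.5B.
Net: −384.5 + 340 + 204 + 390.5 = +$550 billion.

+$550 billion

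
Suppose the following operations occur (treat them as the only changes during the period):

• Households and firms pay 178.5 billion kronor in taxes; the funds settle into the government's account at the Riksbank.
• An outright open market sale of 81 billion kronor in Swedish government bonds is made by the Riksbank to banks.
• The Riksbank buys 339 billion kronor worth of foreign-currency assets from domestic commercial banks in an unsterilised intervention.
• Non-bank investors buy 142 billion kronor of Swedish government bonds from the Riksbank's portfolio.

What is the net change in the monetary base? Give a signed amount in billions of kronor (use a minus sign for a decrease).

Government account inflow 178.5 billion kronor: reserves shift to a non-base liability → −178.5B.
OMO sale (to banks) 81 billion kronor: Riksbank balance sheet contracts → −81B.
FX purchase 339 billion kronor: Riksbank balance sheet expands → +339B.
Asset sale (to non-banks) 142 billion kronor: Riksbank balance sheet contracts → −142B.
Net: −178.5 − 81 + 339 − 142 = -62.5 billion.

-62.5 billion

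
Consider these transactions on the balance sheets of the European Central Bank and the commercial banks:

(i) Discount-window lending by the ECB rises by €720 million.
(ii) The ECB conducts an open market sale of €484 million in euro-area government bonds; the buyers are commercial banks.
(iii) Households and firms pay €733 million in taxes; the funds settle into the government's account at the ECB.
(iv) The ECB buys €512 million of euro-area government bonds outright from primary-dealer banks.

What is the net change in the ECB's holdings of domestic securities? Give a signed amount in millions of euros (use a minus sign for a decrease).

ECB balance sheet:
  Assets:      Securities +€28M, Loans to banks +€720M
  Liabilities: Bank reserves +€15M, Government deposits +€733M
Commercial banking system:
  Assets:      Reserves at CB +€15M, Securities −€28M
  Liabilities: Checkable deposits −€733M, Borrowings from CB +€720M
So the change in the ECB's holdings of domestic securities is +€28 million.

+€28 million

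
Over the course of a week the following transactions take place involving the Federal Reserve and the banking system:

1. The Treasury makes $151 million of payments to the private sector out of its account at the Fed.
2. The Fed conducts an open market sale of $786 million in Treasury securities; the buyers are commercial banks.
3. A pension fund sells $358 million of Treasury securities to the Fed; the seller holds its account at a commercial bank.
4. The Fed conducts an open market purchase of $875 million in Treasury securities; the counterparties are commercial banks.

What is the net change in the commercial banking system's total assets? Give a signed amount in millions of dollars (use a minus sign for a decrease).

+$509 million

Government spending $151 million: bank balance sheets expand → +$151M.
OMO sale (to banks) $786 million: just an asset swap on bank balance sheets → 0.
Asset purchase (from non-banks) $358 million: bank balance sheets expand → +$358M.
OMO purchase (from banks) $875 million: just an asset swap on bank balance sheets → 0.
Net: 151 + 0 + 358 + 0 = +$509 million.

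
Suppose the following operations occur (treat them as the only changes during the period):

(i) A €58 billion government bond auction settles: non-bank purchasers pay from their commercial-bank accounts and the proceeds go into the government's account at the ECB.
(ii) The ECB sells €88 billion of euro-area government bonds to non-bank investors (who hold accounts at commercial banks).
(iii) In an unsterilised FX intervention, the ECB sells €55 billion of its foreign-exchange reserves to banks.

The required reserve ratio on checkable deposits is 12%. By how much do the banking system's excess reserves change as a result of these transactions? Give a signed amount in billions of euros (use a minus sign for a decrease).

Government account inflow €58 billion: reserves −€58B, deposits −€58B.
Asset sale (to non-banks) €88 billion: reserves −€88B, deposits −€88B.
FX sale €55 billion: reserves −€55B, deposits 0.
Totals: Δreserves = −€201B, Δdeposits = −€146B.
Δrequired reserves = 12% × −€146B = −€17.52B.
Δexcess reserves = Δreserves − Δrequired = −€201B − (−€17.52B) = -€183.48 billion.

-€183.48 billion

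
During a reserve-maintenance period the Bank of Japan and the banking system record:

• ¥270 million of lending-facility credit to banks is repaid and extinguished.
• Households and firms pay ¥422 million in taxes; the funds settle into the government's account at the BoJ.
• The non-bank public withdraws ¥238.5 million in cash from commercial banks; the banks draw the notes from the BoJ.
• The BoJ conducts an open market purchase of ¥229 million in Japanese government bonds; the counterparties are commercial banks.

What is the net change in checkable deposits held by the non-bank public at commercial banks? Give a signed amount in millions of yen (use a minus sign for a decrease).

BoJ balance sheet:
  Assets:      Securities +¥229M, Loans to banks −¥270M
  Liabilities: Bank reserves −¥701.5M, Currency in circulation +¥238.5M, Government deposits +¥422M
Commercial banking system:
  Assets:      Reserves at CB −¥701.5M, Securities −¥229M
  Liabilities: Checkable deposits −¥660.5M, Borrowings from CB −¥270M
So the change in checkable deposits held by the non-bank public at commercial banks is -¥660.5 million.

-¥660.5 million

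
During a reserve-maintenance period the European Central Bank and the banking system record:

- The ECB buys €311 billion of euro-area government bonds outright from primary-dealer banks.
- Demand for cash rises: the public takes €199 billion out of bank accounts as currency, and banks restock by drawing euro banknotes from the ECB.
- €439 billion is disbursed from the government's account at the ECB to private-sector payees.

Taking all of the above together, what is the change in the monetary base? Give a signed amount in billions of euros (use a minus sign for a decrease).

+€750 billion

ECB balance sheet:
  Assets:      Securities +€311B
  Liabilities: Bank reserves +€551B, Currency in circulation +€199B, Government deposits −€439B
Monetary base = currency + reserves: +€199B + (+€551B) = +€750 billion.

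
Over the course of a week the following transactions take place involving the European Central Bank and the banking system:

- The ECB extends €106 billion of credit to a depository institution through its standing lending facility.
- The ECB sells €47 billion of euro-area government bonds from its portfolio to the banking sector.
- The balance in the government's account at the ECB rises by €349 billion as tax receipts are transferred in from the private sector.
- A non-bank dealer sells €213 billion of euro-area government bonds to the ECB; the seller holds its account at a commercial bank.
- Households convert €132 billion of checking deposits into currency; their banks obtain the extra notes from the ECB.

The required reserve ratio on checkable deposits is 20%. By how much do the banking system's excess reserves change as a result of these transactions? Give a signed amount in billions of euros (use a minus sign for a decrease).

Discount-window loan €106 billion: reserves +€106B, deposits 0.
OMO sale (to banks) €47 billion: reserves −€47B, deposits 0.
Government account inflow €349 billion: reserves −€349B, deposits −€349B.
Asset purchase (from non-banks) €213 billion: reserves +€213B, deposits +€213B.
Currency withdrawal €132 billion: reserves −€132B, deposits −€132B.
Totals: Δreserves = −€209B, Δdeposits = −€268B.
Δrequired reserves = 20% × −€268B = −€53.6B.
Δexcess reserves = Δreserves − Δrequired = −€209B − (−€53.6B) = -€155.4 billion.

-€155.4 billion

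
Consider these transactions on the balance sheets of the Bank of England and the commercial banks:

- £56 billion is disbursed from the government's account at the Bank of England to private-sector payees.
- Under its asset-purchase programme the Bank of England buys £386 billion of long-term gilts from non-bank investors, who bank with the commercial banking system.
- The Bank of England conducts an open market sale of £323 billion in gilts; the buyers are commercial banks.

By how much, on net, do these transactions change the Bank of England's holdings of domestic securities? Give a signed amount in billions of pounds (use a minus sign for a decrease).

Bank of England balance sheet:
  Assets:      Securities +£63B
  Liabilities: Bank reserves +£119B, Government deposits −£56B
Commercial banking system:
  Assets:      Reserves at CB +£119B, Securities +£323B
  Liabilities: Checkable deposits +£442B
So the change in the Bank of England's holdings of domestic securities is +£63 billion.

+£63 billion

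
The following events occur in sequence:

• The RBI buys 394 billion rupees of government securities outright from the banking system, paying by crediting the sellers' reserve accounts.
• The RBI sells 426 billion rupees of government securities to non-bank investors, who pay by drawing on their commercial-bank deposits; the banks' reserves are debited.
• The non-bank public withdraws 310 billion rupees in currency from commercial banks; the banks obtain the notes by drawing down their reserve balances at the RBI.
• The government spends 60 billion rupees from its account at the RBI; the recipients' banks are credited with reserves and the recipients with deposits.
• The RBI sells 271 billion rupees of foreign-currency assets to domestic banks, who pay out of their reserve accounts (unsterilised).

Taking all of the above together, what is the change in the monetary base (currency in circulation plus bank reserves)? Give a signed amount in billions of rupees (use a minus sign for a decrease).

RBI balance sheet:
  Assets:      Securities −32B, Foreign assets −271B
  Liabilities: Bank reserves −553B, Currency in circulation +310B, Government deposits −60B
Monetary base = currency + reserves: +310B + (−553B) = -243 billion.

-243 billion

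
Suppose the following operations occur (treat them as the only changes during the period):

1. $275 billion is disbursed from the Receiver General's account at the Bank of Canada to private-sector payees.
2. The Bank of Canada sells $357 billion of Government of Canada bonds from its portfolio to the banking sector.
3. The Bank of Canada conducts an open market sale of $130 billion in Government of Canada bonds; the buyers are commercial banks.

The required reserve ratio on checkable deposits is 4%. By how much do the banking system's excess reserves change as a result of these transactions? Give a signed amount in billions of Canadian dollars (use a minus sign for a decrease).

-$223 billion

Government spending $275 billion: reserves +$275B, deposits +$275B.
OMO sale (to banks) $357 billion: reserves −$357B, deposits 0.
OMO sale (to banks) $130 billion: reserves −$130B, deposits 0.
Totals: Δreserves = −$212B, Δdeposits = +$275B.
Δrequired reserves = 4% × +$275B = +$11B.
Δexcess reserves = Δreserves − Δrequired = −$212B − (+$11B) = -$223 billion.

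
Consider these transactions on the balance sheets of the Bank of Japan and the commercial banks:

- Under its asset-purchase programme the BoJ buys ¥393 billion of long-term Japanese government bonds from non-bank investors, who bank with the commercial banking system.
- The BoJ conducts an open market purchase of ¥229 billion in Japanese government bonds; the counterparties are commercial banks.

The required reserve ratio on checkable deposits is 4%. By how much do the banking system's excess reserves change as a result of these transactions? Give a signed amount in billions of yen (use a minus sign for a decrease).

+¥606.28 billion

Asset purchase (from non-banks) ¥393 billion: reserves +¥393B, deposits +¥393B.
OMO purchase (from banks) ¥229 billion: reserves +¥229B, deposits 0.
Totals: Δreserves = +¥622B, Δdeposits = +¥393B.
Δrequired reserves = 4% × +¥393B = +¥15.72B.
Δexcess reserves = Δreserves − Δrequired = +¥622B − (+¥15.72B) = +¥606.28 billion.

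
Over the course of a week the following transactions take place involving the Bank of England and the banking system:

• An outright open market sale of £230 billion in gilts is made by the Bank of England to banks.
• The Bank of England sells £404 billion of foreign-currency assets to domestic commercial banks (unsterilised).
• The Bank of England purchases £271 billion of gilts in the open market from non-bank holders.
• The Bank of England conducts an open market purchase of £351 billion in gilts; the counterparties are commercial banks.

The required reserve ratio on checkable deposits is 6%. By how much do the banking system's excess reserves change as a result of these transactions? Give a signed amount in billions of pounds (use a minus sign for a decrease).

OMO sale (to banks) £230 billion: reserves −£230B, deposits 0.
FX sale £404 billion: reserves −£404B, deposits 0.
Asset purchase (from non-banks) £271 billion: reserves +£271B, deposits +£271B.
OMO purchase (from banks) £351 billion: reserves +£351B, deposits 0.
Totals: Δreserves = −£12B, Δdeposits = +£271B.
Δrequired reserves = 6% × +£271B = +£16.26B.
Δexcess reserves = Δreserves − Δrequired = −£12B − (+£16.26B) = -£28.26 billion.

-£28.26 billion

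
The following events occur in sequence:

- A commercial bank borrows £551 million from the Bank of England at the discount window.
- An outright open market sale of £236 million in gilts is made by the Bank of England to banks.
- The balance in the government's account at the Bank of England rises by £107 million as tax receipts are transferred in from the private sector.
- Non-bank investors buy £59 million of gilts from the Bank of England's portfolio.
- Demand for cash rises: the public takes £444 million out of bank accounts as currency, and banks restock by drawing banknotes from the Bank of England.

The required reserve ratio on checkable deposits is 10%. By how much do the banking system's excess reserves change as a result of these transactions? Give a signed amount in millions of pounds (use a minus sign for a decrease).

-£234 million

Discount-window loan £551 million: reserves +£551M, deposits 0.
OMO sale (to banks) £236 million: reserves −£236M, deposits 0.
Government account inflow £107 million: reserves −£107M, deposits −£107M.
Asset sale (to non-banks) £59 million: reserves −£59M, deposits −£59M.
Currency withdrawal £444 million: reserves −£444M, deposits −£444M.
Totals: Δreserves = −£295M, Δdeposits = −£610M.
Δrequired reserves = 10% × −£610M = −£61M.
Δexcess reserves = Δreserves − Δrequired = −£295M − (−£61M) = -£234 million.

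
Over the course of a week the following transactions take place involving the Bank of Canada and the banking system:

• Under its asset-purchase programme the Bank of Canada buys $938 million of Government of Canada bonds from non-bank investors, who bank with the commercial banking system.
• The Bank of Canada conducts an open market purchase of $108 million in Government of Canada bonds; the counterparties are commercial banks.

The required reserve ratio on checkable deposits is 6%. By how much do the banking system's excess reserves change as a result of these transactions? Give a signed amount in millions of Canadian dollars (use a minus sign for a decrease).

Asset purchase (from non-banks) $938 million: reserves +$938M, deposits +$938M.
OMO purchase (from banks) $108 million: reserves +$108M, deposits 0.
Totals: Δreserves = +$1046M, Δdeposits = +$938M.
Δrequired reserves = 6% × +$938M = +$56.28M.
Δexcess reserves = Δreserves − Δrequired = +$1046M − (+$56.28M) = +$989.72 million.

+$989.72 million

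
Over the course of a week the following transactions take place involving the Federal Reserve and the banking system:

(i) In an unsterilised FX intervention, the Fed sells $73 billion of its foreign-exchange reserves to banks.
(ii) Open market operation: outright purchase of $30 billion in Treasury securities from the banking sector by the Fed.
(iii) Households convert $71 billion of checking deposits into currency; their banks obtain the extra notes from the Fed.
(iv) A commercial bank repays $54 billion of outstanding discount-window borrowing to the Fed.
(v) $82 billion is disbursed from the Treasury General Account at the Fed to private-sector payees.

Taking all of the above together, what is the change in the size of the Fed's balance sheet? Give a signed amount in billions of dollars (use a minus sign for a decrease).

FX sale $73 billion: a Fed asset is shed → −$73B.
OMO purchase (from banks) $30 billion: a Fed asset is acquired → +$30B.
Currency withdrawal $71 billion: only the composition of liabilities changes → 0.
Discount-window repayment $54 billion: a Fed asset is shed → −$54B.
Government spending $82 billion: only the composition of liabilities changes → 0.
Net: −73 + 30 + 0 − 54 + 0 = -$97 billion.

-$97 billion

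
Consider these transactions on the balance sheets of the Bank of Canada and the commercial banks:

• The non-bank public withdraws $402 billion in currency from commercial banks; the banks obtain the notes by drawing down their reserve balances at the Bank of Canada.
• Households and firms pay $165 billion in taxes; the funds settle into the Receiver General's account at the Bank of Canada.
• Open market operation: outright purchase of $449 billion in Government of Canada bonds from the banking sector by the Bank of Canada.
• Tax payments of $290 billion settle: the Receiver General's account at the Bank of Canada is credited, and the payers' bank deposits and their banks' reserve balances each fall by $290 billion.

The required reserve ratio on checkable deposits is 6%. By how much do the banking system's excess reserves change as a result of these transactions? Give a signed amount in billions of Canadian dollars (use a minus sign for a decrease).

-$356.58 billion

Currency withdrawal $402 billion: reserves −$402B, deposits −$402B.
Government account inflow $165 billion: reserves −$165B, deposits −$165B.
OMO purchase (from banks) $449 billion: reserves +$449B, deposits 0.
Government account inflow $290 billion: reserves −$290B, deposits −$290B.
Totals: Δreserves = −$408B, Δdeposits = −$857B.
Δrequired reserves = 6% × −$857B = −$51.42B.
Δexcess reserves = Δreserves − Δrequired = −$408B − (−$51.42B) = -$356.58 billion.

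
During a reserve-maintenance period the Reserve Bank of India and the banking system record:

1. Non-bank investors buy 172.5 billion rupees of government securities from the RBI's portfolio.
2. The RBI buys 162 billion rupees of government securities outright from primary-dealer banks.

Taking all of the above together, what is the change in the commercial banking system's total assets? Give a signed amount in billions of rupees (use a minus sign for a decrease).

Asset sale (to non-banks) 172.5 billion rupees: bank balance sheets shrink → −172.5B.
OMO purchase (from banks) 162 billion rupees: just an asset swap on bank balance sheets → 0.
Net: −172.5 + 0 = -172.5 billion.

-172.5 billion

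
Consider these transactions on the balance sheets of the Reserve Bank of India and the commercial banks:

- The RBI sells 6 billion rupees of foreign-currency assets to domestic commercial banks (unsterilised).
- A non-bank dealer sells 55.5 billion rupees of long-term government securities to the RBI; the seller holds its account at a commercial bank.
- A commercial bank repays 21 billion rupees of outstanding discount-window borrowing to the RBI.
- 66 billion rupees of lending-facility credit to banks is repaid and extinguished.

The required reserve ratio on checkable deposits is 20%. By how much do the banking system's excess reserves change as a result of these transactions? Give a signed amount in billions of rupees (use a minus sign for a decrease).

-48.6 billion

FX sale 6 billion rupees: reserves −6B, deposits 0.
Asset purchase (from non-banks) 55.5 billion rupees: reserves +55.5B, deposits +55.5B.
Discount-window repayment 21 billion rupees: reserves −21B, deposits 0.
Discount-window repayment 66 billion rupees: reserves −66B, deposits 0.
Totals: Δreserves = −37.5B, Δdeposits = +55.5B.
Δrequired reserves = 20% × +55.5B = +11.1B.
Δexcess reserves = Δreserves − Δrequired = −37.5B − (+11.1B) = -48.6 billion.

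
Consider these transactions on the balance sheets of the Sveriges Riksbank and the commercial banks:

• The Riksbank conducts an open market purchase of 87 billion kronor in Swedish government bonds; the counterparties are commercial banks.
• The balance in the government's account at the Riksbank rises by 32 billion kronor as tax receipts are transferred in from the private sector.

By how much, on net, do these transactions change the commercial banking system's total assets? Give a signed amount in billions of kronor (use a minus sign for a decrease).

OMO purchase (from banks) 87 billion kronor: just an asset swap on bank balance sheets → 0.
Government account inflow 32 billion kronor: bank balance sheets shrink → −32B.
Net: 0 − 32 = -32 billion.

-32 billion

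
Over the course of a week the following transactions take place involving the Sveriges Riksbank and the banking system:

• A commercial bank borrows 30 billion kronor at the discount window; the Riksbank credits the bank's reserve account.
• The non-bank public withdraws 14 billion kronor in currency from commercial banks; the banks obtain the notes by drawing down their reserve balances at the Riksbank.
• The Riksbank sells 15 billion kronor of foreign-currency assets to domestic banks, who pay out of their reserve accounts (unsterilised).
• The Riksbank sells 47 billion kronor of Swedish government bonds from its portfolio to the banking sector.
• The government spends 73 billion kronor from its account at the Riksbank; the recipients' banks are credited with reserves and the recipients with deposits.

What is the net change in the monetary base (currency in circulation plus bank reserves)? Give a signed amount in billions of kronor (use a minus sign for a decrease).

Riksbank balance sheet:
  Assets:      Securities −47B, Loans to banks +30B, Foreign assets −15B
  Liabilities: Bank reserves +27B, Currency in circulation +14B, Government deposits −73B
Monetary base = currency + reserves: +14B + (+27B) = +41 billion.

+41 billion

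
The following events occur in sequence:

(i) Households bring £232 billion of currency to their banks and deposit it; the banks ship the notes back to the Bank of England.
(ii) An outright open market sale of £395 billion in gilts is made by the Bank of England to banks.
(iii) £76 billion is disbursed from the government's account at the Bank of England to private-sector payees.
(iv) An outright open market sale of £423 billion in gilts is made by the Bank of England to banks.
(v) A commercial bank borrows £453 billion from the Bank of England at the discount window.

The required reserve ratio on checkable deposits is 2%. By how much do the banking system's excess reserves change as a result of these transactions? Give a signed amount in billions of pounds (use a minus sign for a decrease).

Currency deposit £232 billion: reserves +£232B, deposits +£232B.
OMO sale (to banks) £395 billion: reserves −£395B, deposits 0.
Government spending £76 billion: reserves +£76B, deposits +£76B.
OMO sale (to banks) £423 billion: reserves −£423B, deposits 0.
Discount-window loan £453 billion: reserves +£453B, deposits 0.
Totals: Δreserves = −£57B, Δdeposits = +£308B.
Δrequired reserves = 2% × +£308B = +£6.16B.
Δexcess reserves = Δreserves − Δrequired = −£57B − (+£6.16B) = -£63.16 billion.

-£63.16 billion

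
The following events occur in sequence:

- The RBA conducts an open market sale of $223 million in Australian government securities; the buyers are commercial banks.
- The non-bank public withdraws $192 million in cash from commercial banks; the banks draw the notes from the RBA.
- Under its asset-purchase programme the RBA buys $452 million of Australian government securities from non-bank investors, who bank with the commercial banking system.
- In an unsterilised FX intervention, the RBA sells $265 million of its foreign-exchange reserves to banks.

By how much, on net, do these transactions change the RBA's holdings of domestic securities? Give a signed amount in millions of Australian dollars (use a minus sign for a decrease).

RBA balance sheet:
  Assets:      Securities +$229M, Foreign assets −$265M
  Liabilities: Bank reserves −$228M, Currency in circulation +$192M
Commercial banking system:
  Assets:      Reserves at CB −$228M, Securities +$223M, Foreign assets +$265M
  Liabilities: Checkable deposits +$260M
So the change in the RBA's holdings of domestic securities is +$229 million.

+$229 million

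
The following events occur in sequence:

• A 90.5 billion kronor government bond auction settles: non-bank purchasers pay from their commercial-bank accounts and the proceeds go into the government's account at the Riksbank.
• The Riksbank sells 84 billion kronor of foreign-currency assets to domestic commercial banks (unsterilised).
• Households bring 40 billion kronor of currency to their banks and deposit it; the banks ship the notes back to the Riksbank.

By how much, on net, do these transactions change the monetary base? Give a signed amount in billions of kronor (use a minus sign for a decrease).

-174.5 billion

Government account inflow 90.5 billion kronor: reserves shift to a non-base liability → −90.5B.
FX sale 84 billion kronor: Riksbank balance sheet contracts → −84B.
Currency deposit 40 billion kronor: just a shift between currency and reserves — both are base money → 0.
Net: −90.5 − 84 + 0 = -174.5 billion.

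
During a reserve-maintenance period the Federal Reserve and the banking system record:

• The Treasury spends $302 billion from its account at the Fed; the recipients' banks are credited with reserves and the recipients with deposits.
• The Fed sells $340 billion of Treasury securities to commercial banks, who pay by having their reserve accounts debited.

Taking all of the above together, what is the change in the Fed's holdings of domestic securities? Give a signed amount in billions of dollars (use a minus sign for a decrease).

-$340 billion

Fed balance sheet:
  Assets:      Securities −$340B
  Liabilities: Bank reserves −$38B, Government deposits −$302B
Commercial banking system:
  Assets:      Reserves at CB −$38B, Securities +$340B
  Liabilities: Checkable deposits +$302B
So the change in the Fed's holdings of domestic securities is -$340 billion.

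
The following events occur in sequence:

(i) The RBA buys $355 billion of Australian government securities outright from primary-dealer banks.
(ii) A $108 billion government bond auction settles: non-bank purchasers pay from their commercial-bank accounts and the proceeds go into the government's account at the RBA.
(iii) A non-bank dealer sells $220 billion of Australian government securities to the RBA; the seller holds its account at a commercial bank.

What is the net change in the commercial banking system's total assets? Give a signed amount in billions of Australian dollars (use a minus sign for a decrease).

+$112 billion

RBA balance sheet:
  Assets:      Securities +$575B
  Liabilities: Bank reserves +$467B, Government deposits +$108B
Commercial banking system:
  Assets:      Reserves at CB +$467B, Securities −$355B
  Liabilities: Checkable deposits +$112B
Change in total bank assets = +$112 billion.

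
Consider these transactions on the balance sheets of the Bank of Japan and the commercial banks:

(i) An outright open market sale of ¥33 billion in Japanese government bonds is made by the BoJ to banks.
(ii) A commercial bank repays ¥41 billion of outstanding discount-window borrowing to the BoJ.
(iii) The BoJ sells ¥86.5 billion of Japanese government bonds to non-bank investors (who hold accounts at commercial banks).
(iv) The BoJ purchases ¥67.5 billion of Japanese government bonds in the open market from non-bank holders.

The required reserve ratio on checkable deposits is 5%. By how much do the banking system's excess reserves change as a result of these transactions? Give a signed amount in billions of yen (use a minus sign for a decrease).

-¥92.05 billion

OMO sale (to banks) ¥33 billion: reserves −¥33B, deposits 0.
Discount-window repayment ¥41 billion: reserves −¥41B, deposits 0.
Asset sale (to non-banks) ¥86.5 billion: reserves −¥86.5B, deposits −¥86.5B.
Asset purchase (from non-banks) ¥67.5 billion: reserves +¥67.5B, deposits +¥67.5B.
Totals: Δreserves = −¥93B, Δdeposits = −¥19B.
Δrequired reserves = 5% × −¥19B = −¥0.95B.
Δexcess reserves = Δreserves − Δrequired = −¥93B − (−¥0.95B) = -¥92.05 billion.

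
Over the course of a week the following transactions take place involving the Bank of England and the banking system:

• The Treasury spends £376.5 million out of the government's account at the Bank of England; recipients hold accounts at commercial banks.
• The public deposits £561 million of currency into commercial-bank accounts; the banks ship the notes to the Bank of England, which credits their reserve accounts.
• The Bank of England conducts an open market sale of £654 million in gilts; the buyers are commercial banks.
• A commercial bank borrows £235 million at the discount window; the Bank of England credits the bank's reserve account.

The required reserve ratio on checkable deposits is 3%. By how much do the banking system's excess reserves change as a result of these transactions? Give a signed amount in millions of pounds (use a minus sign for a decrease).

Government spending £376.5 million: reserves +£376.5M, deposits +£376.5M.
Currency deposit £561 million: reserves +£561M, deposits +£561M.
OMO sale (to banks) £654 million: reserves −£654M, deposits 0.
Discount-window loan £235 million: reserves +£235M, deposits 0.
Totals: Δreserves = +£518.5M, Δdeposits = +£937.5M.
Δrequired reserves = 3% × +£937.5M = +£28.125M.
Δexcess reserves = Δreserves − Δrequired = +£518.5M − (+£28.125M) = +£490.375 million.

+£490.375 million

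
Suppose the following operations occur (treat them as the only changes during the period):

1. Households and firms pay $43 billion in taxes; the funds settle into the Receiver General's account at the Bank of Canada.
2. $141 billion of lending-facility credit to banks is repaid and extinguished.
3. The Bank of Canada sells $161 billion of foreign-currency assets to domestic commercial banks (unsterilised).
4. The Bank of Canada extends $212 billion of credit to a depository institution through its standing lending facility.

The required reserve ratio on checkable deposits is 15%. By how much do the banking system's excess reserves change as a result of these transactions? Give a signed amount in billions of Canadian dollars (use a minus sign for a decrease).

Government account inflow $43 billion: reserves −$43B, deposits −$43B.
Discount-window repayment $141 billion: reserves −$141B, deposits 0.
FX sale $161 billion: reserves −$161B, deposits 0.
Discount-window loan $212 billion: reserves +$212B, deposits 0.
Totals: Δreserves = −$133B, Δdeposits = −$43B.
Δrequired reserves = 15% × −$43B = −$6.45B.
Δexcess reserves = Δreserves − Δrequired = −$133B − (−$6.45B) = -$126.55 billion.

-$126.55 billion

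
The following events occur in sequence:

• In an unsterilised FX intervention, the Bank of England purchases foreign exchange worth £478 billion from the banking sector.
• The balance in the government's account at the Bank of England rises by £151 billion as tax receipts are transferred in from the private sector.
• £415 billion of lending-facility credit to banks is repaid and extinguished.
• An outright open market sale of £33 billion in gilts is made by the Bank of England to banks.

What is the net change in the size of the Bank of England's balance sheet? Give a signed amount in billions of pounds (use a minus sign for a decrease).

+£30 billion

Bank of England balance sheet:
  Assets:      Securities −£33B, Loans to banks −£415B, Foreign assets +£478B
  Liabilities: Bank reserves −£121B, Government deposits +£151B
Commercial banking system:
  Assets:      Reserves at CB −£121B, Securities +£33B, Foreign assets −£478B
  Liabilities: Checkable deposits −£151B, Borrowings from CB −£415B
Change in total Bank of England assets = +£30 billion.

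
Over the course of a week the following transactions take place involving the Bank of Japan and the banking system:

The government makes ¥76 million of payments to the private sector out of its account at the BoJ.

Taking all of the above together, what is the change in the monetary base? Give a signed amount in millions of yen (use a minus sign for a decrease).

+¥76 million

BoJ balance sheet:
  Assets:      no change
  Liabilities: Bank reserves +¥76M, Government deposits −¥76M
Monetary base = currency + reserves: 0 + (+¥76M) = +¥76 million.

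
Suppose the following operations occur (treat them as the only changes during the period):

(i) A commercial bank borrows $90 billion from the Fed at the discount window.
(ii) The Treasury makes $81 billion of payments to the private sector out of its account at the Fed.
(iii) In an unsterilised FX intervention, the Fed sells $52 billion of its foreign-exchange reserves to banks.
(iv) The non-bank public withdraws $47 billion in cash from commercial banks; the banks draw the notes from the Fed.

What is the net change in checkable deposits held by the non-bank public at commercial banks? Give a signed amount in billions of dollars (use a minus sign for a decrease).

+$34 billion

Discount-window loan $90 billion: the counterparty is a bank, so public deposits are unchanged → 0.
Government spending $81 billion: non-bank counterparties' bank balances rise → +$81B.
FX sale $52 billion: the counterparty is a bank, so public deposits are unchanged → 0.
Currency withdrawal $47 billion: non-bank counterparties' bank balances fall → −$47B.
Net: 0 + 81 + 0 − 47 = +$34 billion.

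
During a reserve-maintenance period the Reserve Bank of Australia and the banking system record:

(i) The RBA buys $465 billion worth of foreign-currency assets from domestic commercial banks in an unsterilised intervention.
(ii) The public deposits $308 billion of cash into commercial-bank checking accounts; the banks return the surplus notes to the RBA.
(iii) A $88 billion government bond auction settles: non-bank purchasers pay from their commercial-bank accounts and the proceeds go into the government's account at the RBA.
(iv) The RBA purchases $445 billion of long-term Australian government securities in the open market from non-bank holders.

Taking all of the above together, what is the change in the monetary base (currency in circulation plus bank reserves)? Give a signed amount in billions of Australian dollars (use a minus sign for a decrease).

RBA balance sheet:
  Assets:      Securities +$445B, Foreign assets +$465B
  Liabilities: Bank reserves +$1130B, Currency in circulation −$308B, Government deposits +$88B
Monetary base = currency + reserves: −$308B + (+$1130B) = +$822 billion.

+$822 billion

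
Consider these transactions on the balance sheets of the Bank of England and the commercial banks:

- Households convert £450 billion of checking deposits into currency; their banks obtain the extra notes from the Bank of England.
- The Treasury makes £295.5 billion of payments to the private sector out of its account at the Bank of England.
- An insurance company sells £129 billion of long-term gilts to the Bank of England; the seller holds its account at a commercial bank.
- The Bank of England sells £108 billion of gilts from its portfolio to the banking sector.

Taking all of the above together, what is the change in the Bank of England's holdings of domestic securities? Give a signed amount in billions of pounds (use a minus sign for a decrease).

Currency withdrawal £450 billion: the Bank of England's securities portfolio is untouched → 0.
Government spending £295.5 billion: the Bank of England's securities portfolio is untouched → 0.
Asset purchase (from non-banks) £129 billion: securities added to the Bank of England's portfolio → +£129B.
OMO sale (to banks) £108 billion: securities removed from the Bank of England's portfolio → −£108B.
Net: 0 + 0 + 129 − 108 = +£21 billion.

+£21 billion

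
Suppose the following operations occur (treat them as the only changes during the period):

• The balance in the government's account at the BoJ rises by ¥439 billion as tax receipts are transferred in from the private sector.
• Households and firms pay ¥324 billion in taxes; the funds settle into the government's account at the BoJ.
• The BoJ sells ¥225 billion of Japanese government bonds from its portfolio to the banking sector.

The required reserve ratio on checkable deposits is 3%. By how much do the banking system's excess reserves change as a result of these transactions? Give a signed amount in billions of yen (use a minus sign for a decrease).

Government account inflow ¥439 billion: reserves −¥439B, deposits −¥439B.
Government account inflow ¥324 billion: reserves −¥324B, deposits −¥324B.
OMO sale (to banks) ¥225 billion: reserves −¥225B, deposits 0.
Totals: Δreserves = −¥988B, Δdeposits = −¥763B.
Δrequired reserves = 3% × −¥763B = −¥22.89B.
Δexcess reserves = Δreserves − Δrequired = −¥988B − (−¥22.89B) = -¥965.11 billion.

-¥965.11 billion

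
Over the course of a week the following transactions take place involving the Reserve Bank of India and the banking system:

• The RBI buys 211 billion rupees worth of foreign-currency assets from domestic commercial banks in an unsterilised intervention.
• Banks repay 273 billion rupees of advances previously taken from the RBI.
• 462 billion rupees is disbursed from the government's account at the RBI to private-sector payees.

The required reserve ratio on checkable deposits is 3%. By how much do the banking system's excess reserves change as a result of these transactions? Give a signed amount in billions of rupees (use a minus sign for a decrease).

+386.14 billion

FX purchase 211 billion rupees: reserves +211B, deposits 0.
Discount-window repayment 273 billion rupees: reserves −273B, deposits 0.
Government spending 462 billion rupees: reserves +462B, deposits +462B.
Totals: Δreserves = +400B, Δdeposits = +462B.
Δrequired reserves = 3% × +462B = +13.86B.
Δexcess reserves = Δreserves − Δrequired = +400B − (+13.86B) = +386.14 billion.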